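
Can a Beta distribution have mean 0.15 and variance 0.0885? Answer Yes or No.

The Beta variance bound is σ² < μ(1−μ).
Here μ(1−μ) = 0.15×0.85 = 0.1275, and 0.0885 < 0.1275.

Yes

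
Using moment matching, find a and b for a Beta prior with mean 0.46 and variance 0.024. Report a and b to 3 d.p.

a = 4.301, b = 5.049

By moment matching, a+b = μ(1−μ)/σ² − 1 = (0.46·0.54)/0.024 − 1 = 10.3500 − 1 = 9.3500.
Since a/(a+b) = μ, a = 0.46·9.3500 = 4.301 and b = 0.54·9.3500 = 5.049.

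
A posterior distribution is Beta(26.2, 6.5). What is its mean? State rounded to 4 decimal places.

0.8012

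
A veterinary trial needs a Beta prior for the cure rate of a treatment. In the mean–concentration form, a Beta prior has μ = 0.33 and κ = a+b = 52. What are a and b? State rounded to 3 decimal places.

a = μκ = 0.33×52 = 17.160 and b = (1−μ)κ = 0.67×52 = 34.840.

a = 17.160, b = 34.840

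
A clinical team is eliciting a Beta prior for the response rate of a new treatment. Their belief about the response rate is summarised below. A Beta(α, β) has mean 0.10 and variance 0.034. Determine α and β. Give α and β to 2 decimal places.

α = 0.16, β = 1.48

Write ν = α+β; then α = μν and Var = μ(1−μ)/(ν+1).
ν = μ(1−μ)/Var − 1 = 0.0900/0.034 − 1 = 1.6471.
α = 0.10·1.6471 = 0.16, β = 0.90·1.6471 = 1.48.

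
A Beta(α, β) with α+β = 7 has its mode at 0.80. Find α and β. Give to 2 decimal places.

α = 5.00, β = 2.00

Since the density peak of Beta(α,β) is at (α−1)/(α+β−2),
α = 1 + 0.80(7−2) = 5.00 and β = 7 − 5.00 = 2.00.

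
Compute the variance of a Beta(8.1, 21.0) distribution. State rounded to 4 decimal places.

0.0067

μ = 8.1/29.1 = 0.278351; Var = μ(1−μ)/(α+β+1) = 0.2008715/30.1 = 0.0067.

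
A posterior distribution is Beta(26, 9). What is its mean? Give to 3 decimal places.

0.743

E[X] = α/(α+β) = 26/35 = 0.743.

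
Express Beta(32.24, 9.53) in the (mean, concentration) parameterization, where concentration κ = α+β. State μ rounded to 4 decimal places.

κ = α+β = 32.24+9.53 = 41.77; μ = α/κ = 32.24/41.77 = 0.7718.

μ = 0.7718, κ = 41.77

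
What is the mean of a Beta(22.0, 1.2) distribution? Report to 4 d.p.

0.9483

E[X] = α/(α+β) = 22.0/23.2 = 0.9483.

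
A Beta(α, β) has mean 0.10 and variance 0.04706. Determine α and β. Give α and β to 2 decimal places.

α = 0.09, β = 0.82

Let s = α+β. The Beta variance is μ(1−μ)/(s+1).
So s+1 = μ(1−μ)/σ² = (0.10×0.90)/0.04706 = 0.0900/0.04706 = 1.9125, giving s = 0.9125.
Then α = μs = 0.10×0.9125 = 0.09 and β = (1−μ)s = 0.90×0.9125 = 0.82.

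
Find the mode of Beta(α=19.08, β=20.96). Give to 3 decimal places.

0.475

The density x^(α−1)(1−x)^(β−1) is maximised at (α−1)/(α+β−2) = 18.08/38.04 = 0.475.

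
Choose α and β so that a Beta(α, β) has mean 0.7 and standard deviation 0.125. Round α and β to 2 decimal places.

First σ² = 0.015625. Setting α = μn, β = (1−μ)n with n = α+β,
μ(1−μ)/(n+1) = 0.015625 ⇒ n+1 = 0.21/0.015625 = 13.4400 ⇒ n = 12.4400.
Hence α = 0.7×12.4400 = 8.71, β = 0.3×12.4400 = 3.73.

α = 8.71, β = 3.73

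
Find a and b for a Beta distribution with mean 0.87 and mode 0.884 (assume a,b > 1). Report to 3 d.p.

Let s = a+b. Mean gives a = μs = 0.87s; mode gives (a−1)/(s−2) = 0.884.
Substituting: 0.87s − 1 = 0.884(s−2) = 0.884s − 1.768, so -0.014s = -0.768 and s = 54.8571.
Then a = 0.87×54.8571 = 47.726 and b = s−a = 7.131.

a = 47.726, b = 7.131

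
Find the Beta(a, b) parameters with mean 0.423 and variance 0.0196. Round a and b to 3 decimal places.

Let s = a+b. The Beta variance is μ(1−μ)/(s+1).
So s+1 = μ(1−μ)/σ² = (0.423×0.577)/0.0196 = 0.244071/0.0196 = 12.4526, giving s = 11.4526.
Then a = μs = 0.423×11.4526 = 4.844 and b = (1−μ)s = 0.577×11.4526 = 6.608.

a = 4.844, b = 6.608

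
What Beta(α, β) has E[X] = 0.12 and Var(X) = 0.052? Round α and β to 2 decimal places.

α = 0.12, β = 0.91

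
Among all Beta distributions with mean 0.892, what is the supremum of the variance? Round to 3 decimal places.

0.096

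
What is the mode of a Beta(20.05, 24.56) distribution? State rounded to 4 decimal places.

The density x^(α−1)(1−x)^(β−1) is maximised at (α−1)/(α+β−2) = 19.05/42.61 = 0.4471.

0.4471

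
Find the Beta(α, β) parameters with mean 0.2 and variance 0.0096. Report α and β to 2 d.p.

α = 3.13, β = 12.53

Let s = α+β. The Beta variance is μ(1−μ)/(s+1).
So s+1 = μ(1−μ)/σ² = (0.2×0.8)/0.0096 = 0.16/0.0096 = 16.6667, giving s = 15.6667.
Then α = μs = 0.2×15.6667 = 3.13 and β = (1−μ)s = 0.8×15.6667 = 12.53.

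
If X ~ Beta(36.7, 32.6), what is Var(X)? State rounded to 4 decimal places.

0.0035

μ = 36.7/69.3 = 0.529582; Var = μ(1−μ)/(α+β+1) = 0.2491249/70.3 = 0.0035.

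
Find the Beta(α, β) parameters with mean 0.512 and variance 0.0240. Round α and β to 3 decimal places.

Let s = α+β. The Beta variance is μ(1−μ)/(s+1).
So s+1 = μ(1−μ)/σ² = (0.512×0.488)/0.0240 = 0.249856/0.0240 = 10.4107, giving s = 9.4107.
Then α = μs = 0.512×9.4107 = 4.818 and β = (1−μ)s = 0.488×9.4107 = 4.592.

α = 4.818, β = 4.592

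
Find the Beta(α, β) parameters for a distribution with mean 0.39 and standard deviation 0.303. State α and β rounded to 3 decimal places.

α = 0.621, β = 0.971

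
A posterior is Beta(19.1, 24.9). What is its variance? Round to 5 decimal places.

Var = αβ/[(α+β)²(α+β+1)] = (19.1×24.9)/(44.0²×45.0) = 475.59/87120.000 = 0.00546.

0.00546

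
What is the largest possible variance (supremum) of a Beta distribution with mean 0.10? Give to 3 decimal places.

For fixed mean μ the Beta variance is μ(1−μ)/(α+β+1), increasing as α+β decreases.
Its least upper bound (not attained) is μ(1−μ) = 0.10·0.90 = 0.090.

0.090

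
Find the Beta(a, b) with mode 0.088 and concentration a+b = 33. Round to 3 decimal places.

For a,b>1 the mode is (a−1)/(a+b−2), so a = mode·(κ−2)+1 = 0.088×31+1 = 3.728.
And b = (1−mode)·(κ−2)+1 = 0.912×31+1 = 29.272.

a = 3.728, b = 29.272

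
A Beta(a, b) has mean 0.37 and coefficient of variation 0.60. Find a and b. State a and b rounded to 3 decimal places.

a = 1.380, b = 2.350

σ = CV·μ = 0.60×0.37 = 0.22200, so σ² = 0.049284.
s+1 = μ(1−μ)/σ² = 0.2331/0.049284 = 4.7297, so s = a+b = 3.7297.
a = μs = 1.380, b = (1−μ)s = 2.350.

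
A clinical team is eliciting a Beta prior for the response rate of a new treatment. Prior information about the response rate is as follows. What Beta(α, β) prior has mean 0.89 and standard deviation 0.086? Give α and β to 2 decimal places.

α = 10.89, β = 1.35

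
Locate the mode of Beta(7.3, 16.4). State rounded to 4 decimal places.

0.2903

With α,β > 1, mode = (α−1)/(α+β−2) = 6.3/21.7 = 0.2903.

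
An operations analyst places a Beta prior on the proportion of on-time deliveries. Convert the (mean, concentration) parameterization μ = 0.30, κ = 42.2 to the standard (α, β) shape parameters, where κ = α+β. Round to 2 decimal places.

Split κ in proportion μ : (1−μ): α = 0.30·42.2 = 12.66, β = 42.2 − 12.66 = 29.54.

α = 12.66, β = 29.54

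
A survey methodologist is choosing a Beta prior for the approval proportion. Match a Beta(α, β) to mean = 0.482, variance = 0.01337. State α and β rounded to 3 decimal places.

Let s = α+β. The Beta variance is μ(1−μ)/(s+1).
So s+1 = μ(1−μ)/σ² = (0.482×0.518)/0.01337 = 0.249676/0.01337 = 18.6743, giving s = 17.6743.
Then α = μs = 0.482×17.6743 = 8.519 and β = (1−μ)s = 0.518×17.6743 = 9.155.

α = 8.519, β = 9.155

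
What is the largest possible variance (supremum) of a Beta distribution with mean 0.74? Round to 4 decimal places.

Var = μ(1−μ)/(α+β+1), which approaches μ(1−μ) as α+β → 0.
So the supremum is μ(1−μ) = 0.74×0.26 = 0.1924.

0.1924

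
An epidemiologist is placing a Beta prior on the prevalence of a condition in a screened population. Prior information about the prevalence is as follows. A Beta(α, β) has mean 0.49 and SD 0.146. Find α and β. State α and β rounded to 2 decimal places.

α = 5.25, β = 5.47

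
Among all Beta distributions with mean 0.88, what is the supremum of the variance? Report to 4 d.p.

Var = μ(1−μ)/(α+β+1), which approaches μ(1−μ) as α+β → 0.
So the supremum is μ(1−μ) = 0.88×0.12 = 0.1056.

0.1056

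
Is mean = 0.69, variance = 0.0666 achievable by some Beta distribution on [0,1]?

Yes

A Beta with mean μ has variance μ(1−μ)/(α+β+1) < μ(1−μ).
Here μ(1−μ) = 0.69×0.31 = 0.2139, and 0.0666 < 0.2139.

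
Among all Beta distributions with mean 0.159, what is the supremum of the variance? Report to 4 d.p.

0.1337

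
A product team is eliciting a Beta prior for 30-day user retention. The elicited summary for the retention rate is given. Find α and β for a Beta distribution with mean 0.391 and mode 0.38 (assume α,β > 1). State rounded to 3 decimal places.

α = 8.531, β = 13.287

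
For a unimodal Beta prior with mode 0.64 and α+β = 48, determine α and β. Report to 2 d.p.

Since the density peak of Beta(α,β) is at (α−1)/(α+β−2),
α = 1 + 0.64(48−2) = 30.44 and β = 48 − 30.44 = 17.56.

α = 30.44, β = 17.56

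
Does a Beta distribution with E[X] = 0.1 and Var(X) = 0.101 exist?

No

The Beta variance bound is σ² < μ(1−μ).
Here μ(1−μ) = 0.1×0.9 = 0.09, and 0.101 ≥ 0.09.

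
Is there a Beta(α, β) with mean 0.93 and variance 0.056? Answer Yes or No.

For any Beta, Var(X) < E[X]·(1−E[X]).
Here μ(1−μ) = 0.93×0.07 = 0.0651, and 0.056 < 0.0651.

Yes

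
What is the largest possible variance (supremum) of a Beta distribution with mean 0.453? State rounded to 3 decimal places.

0.248

Var = μ(1−μ)/(α+β+1), which approaches μ(1−μ) as α+β → 0.
So the supremum is μ(1−μ) = 0.453×0.547 = 0.248.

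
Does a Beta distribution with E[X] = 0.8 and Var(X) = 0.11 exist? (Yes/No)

The Beta variance bound is σ² < μ(1−μ).
Here μ(1−μ) = 0.8×0.2 = 0.16, and 0.11 < 0.16.

Yes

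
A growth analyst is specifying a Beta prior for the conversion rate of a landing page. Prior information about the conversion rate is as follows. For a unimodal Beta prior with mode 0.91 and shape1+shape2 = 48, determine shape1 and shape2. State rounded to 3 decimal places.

shape1 = 42.860, shape2 = 5.140

For shape1,shape2>1 the mode is (shape1−1)/(shape1+shape2−2), so shape1 = mode·(κ−2)+1 = 0.91×46+1 = 42.860.
And shape2 = (1−mode)·(κ−2)+1 = 0.09×46+1 = 5.140.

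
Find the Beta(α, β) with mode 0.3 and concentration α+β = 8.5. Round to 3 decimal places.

α = 2.950, β = 5.550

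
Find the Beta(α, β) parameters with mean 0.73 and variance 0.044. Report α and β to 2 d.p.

By moment matching, α+β = μ(1−μ)/σ² − 1 = (0.73·0.27)/0.044 − 1 = 4.4795 − 1 = 3.4795.
Since α/(α+β) = μ, α = 0.73·3.4795 = 2.54 and β = 0.27·3.4795 = 0.94.

α = 2.54, β = 0.94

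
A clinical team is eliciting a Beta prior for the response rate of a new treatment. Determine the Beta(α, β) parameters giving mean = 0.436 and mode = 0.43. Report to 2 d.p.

With s = α+β: μ = α/s and mode = (α−1)/(s−2). Eliminating α = μs,
μs − 1 = m(s−2) ⇒ s(μ−m) = 1−2m ⇒ s = 0.14/0.006 = 23.3333.
So α = μs = 10.17, β = (1−μ)s = 13.16.

α = 10.17, β = 13.16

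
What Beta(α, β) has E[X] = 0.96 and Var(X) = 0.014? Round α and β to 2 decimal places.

By moment matching, α+β = μ(1−μ)/σ² − 1 = (0.96·0.04)/0.014 − 1 = 2.7429 − 1 = 1.7429.
Since α/(α+β) = μ, α = 0.96·1.7429 = 1.67 and β = 0.04·1.7429 = 0.07.

α = 1.67, β = 0.07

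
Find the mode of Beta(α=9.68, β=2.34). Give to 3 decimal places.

With α,β > 1, mode = (α−1)/(α+β−2) = 8.68/10.02 = 0.866.

0.866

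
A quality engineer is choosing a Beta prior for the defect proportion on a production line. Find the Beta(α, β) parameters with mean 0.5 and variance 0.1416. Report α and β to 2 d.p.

α = 0.38, β = 0.38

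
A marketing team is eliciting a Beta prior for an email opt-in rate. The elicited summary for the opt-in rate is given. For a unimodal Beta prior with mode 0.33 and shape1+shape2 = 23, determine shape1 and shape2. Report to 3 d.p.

Since the density peak of Beta(shape1,shape2) is at (shape1−1)/(shape1+shape2−2),
shape1 = 1 + 0.33(23−2) = 7.930 and shape2 = 23 − 7.930 = 15.070.

shape1 = 7.930, shape2 = 15.070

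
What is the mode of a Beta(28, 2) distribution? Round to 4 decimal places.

With α,β > 1, mode = (α−1)/(α+β−2) = 27/28 = 0.9643.

0.9643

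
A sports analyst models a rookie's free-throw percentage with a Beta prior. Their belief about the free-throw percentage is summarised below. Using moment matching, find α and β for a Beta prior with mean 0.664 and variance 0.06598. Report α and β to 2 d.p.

α = 1.58, β = 0.80

Write ν = α+β; then α = μν and Var = μ(1−μ)/(ν+1).
ν = μ(1−μ)/Var − 1 = 0.223104/0.06598 − 1 = 2.3814.
α = 0.664·2.3814 = 1.58, β = 0.336·2.3814 = 0.80.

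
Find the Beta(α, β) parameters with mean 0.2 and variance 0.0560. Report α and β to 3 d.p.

By moment matching, α+β = μ(1−μ)/σ² − 1 = (0.2·0.8)/0.0560 − 1 = 2.8571 − 1 = 1.8571.
Since α/(α+β) = μ, α = 0.2·1.8571 = 0.371 and β = 0.8·1.8571 = 1.486.

α = 0.371, β = 1.486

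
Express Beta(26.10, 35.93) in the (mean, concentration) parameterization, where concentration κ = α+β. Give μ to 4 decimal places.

μ = 0.4208, κ = 62.03

κ = α+β = 26.10+35.93 = 62.03; μ = α/κ = 26.10/62.03 = 0.4208.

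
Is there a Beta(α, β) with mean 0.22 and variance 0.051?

The Beta variance bound is σ² < μ(1−μ).
Here μ(1−μ) = 0.22×0.78 = 0.1716, and 0.051 < 0.1716.

Yes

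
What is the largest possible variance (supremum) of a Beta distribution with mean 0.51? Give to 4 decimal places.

0.2499

Var = μ(1−μ)/(α+β+1), which approaches μ(1−μ) as α+β → 0.
So the supremum is μ(1−μ) = 0.51×0.49 = 0.2499.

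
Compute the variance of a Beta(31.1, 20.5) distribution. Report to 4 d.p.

0.0046

Var = αβ/[(α+β)²(α+β+1)] = (31.1×20.5)/(51.6²×52.6) = 637.55/140050.656 = 0.0046.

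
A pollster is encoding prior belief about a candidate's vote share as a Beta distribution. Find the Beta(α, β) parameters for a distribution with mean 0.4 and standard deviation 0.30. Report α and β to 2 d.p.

α = 0.67, β = 1.00

σ² = 0.30² = 0.0900.
With s = α+β, Var = μ(1−μ)/(s+1), so s+1 = (0.4×0.6)/0.0900 = 2.6667 and s = 1.6667.
α = μs = 0.67, β = (1−μ)s = 1.00.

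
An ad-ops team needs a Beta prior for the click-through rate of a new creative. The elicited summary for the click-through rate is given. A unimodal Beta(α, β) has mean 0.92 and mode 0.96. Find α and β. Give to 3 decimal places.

α = 21.160, β = 1.840

Let s = α+β. Mean gives α = μs = 0.92s; mode gives (α−1)/(s−2) = 0.96.
Substituting: 0.92s − 1 = 0.96(s−2) = 0.96s − 1.92, so -0.04s = -0.92 and s = 23.0000.
Then α = 0.92×23.0000 = 21.160 and β = s−α = 1.840.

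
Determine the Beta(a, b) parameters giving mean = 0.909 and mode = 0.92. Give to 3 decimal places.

Let s = a+b. Mean gives a = μs = 0.909s; mode gives (a−1)/(s−2) = 0.92.
Substituting: 0.909s − 1 = 0.92(s−2) = 0.92s − 1.84, so -0.011s = -0.84 and s = 76.3636.
Then a = 0.909×76.3636 = 69.415 and b = s−a = 6.949.

a = 69.415, b = 6.949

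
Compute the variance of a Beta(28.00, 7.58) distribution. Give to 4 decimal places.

μ = 28.00/35.58 = 0.786959; Var = μ(1−μ)/(α+β+1) = 0.1676546/36.58 = 0.0046.

0.0046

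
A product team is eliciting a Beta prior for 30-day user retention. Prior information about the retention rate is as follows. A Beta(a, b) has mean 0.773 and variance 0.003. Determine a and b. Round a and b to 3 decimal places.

By moment matching, a+b = μ(1−μ)/σ² − 1 = (0.773·0.227)/0.003 − 1 = 58.4903 − 1 = 57.4903.
Since a/(a+b) = μ, a = 0.773·57.4903 = 44.440 and b = 0.227·57.4903 = 13.050.

a = 44.440, b = 13.050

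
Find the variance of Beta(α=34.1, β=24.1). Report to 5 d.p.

Var = αβ/[(α+β)²(α+β+1)] = (34.1×24.1)/(58.2²×59.2) = 821.81/200524.608 = 0.00410.

0.00410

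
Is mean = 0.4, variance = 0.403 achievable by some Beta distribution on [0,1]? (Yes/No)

A Beta with mean μ has variance μ(1−μ)/(α+β+1) < μ(1−μ).
Here μ(1−μ) = 0.4×0.6 = 0.24, and 0.403 ≥ 0.24.

No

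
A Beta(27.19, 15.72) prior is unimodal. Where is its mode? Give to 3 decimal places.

With α,β > 1, mode = (α−1)/(α+β−2) = 26.19/40.91 = 0.640.

0.640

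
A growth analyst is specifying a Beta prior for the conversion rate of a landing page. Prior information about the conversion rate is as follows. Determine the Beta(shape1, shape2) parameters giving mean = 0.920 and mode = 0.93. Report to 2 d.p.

Let s = shape1+shape2. Mean gives shape1 = μs = 0.920s; mode gives (shape1−1)/(s−2) = 0.93.
Substituting: 0.920s − 1 = 0.93(s−2) = 0.93s − 1.86, so -0.010s = -0.86 and s = 86.0000.
Then shape1 = 0.920×86.0000 = 79.12 and shape2 = s−shape1 = 6.88.

shape1 = 79.12, shape2 = 6.88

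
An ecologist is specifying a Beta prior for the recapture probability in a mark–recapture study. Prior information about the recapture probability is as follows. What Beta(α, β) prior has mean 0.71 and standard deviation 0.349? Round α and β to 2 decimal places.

σ² = 0.349² = 0.121801.
With s = α+β, Var = μ(1−μ)/(s+1), so s+1 = (0.71×0.29)/0.121801 = 1.6905 and s = 0.6905.
α = μs = 0.49, β = (1−μ)s = 0.20.

α = 0.49, β = 0.20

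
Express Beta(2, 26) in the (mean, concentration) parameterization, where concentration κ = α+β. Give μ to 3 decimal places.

κ = α+β = 2+26 = 28; μ = α/κ = 2/28 = 0.071.

μ = 0.071, κ = 28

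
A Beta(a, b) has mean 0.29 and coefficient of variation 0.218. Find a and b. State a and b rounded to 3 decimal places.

a = 14.650, b = 35.867

σ = CV·μ = 0.218×0.29 = 0.06322, so σ² = 0.003997.
s+1 = μ(1−μ)/σ² = 0.2059/0.003997 = 51.5166, so s = a+b = 50.5166.
a = μs = 14.650, b = (1−μ)s = 35.867.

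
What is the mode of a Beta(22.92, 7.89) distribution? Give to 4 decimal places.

With α,β > 1, mode = (α−1)/(α+β−2) = 21.92/28.81 = 0.7608.

0.7608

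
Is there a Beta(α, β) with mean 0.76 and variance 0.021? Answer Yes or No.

The Beta variance bound is σ² < μ(1−μ).
Here μ(1−μ) = 0.76×0.24 = 0.1824, and 0.021 < 0.1824.

Yes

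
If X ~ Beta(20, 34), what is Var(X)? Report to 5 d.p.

α+β = 54 and αβ = 680, so Var = αβ/[(α+β)²(α+β+1)] = 680/160380 = 0.00424.

0.00424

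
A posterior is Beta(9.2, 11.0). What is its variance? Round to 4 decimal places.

0.0117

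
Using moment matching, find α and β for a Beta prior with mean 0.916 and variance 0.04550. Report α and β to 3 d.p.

α = 0.633, β = 0.058

Let s = α+β. The Beta variance is μ(1−μ)/(s+1).
So s+1 = μ(1−μ)/σ² = (0.916×0.084)/0.04550 = 0.076944/0.04550 = 1.6911, giving s = 0.6911.
Then α = μs = 0.916×0.6911 = 0.633 and β = (1−μ)s = 0.084×0.6911 = 0.058.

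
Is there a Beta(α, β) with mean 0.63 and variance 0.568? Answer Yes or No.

No

A Beta with mean μ has variance μ(1−μ)/(α+β+1) < μ(1−μ).
Here μ(1−μ) = 0.63×0.37 = 0.2331, and 0.568 ≥ 0.2331.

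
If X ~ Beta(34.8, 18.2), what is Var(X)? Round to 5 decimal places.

0.00418

μ = 34.8/53.0 = 0.656604; Var = μ(1−μ)/(α+β+1) = 0.2254753/54.0 = 0.00418.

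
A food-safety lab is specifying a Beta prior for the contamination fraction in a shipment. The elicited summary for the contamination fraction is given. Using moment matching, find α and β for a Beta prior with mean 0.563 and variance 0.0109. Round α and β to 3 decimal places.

Let s = α+β. The Beta variance is μ(1−μ)/(s+1).
So s+1 = μ(1−μ)/σ² = (0.563×0.437)/0.0109 = 0.246031/0.0109 = 22.5717, giving s = 21.5717.
Then α = μs = 0.563×21.5717 = 12.145 and β = (1−μ)s = 0.437×21.5717 = 9.427.

α = 12.145, β = 9.427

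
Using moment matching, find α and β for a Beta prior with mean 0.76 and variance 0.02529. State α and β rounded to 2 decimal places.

Write ν = α+β; then α = μν and Var = μ(1−μ)/(ν+1).
ν = μ(1−μ)/Var − 1 = 0.1824/0.02529 − 1 = 6.2123.
α = 0.76·6.2123 = 4.72, β = 0.24·6.2123 = 1.49.

α = 4.72, β = 1.49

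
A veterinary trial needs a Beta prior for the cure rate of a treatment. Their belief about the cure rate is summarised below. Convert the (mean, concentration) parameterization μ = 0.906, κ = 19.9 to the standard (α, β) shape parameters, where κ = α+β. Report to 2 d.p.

Split κ in proportion μ : (1−μ): α = 0.906·19.9 = 18.03, β = 19.9 − 18.03 = 1.87.

α = 18.03, β = 1.87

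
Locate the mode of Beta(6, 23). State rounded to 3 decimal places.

0.185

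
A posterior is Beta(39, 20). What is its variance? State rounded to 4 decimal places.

μ = 39/59 = 0.661017; Var = μ(1−μ)/(α+β+1) = 0.2240735/60 = 0.0037.

0.0037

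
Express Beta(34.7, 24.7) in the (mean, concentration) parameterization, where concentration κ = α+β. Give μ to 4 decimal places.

μ = 0.5842, κ = 59.4

κ = α+β = 34.7+24.7 = 59.4; μ = α/κ = 34.7/59.4 = 0.5842.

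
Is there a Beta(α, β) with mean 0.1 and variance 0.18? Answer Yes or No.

No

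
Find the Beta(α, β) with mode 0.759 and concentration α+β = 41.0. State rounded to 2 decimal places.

α = 30.60, β = 10.40

Mode = (α−1)/(κ−2) with κ = α+β, so α−1 = 0.759·39.0 = 29.60.
α = 30.60; β = κ − α = 10.40.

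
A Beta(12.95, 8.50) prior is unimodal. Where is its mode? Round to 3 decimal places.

The density x^(α−1)(1−x)^(β−1) is maximised at (α−1)/(α+β−2) = 11.95/19.45 = 0.614.

0.614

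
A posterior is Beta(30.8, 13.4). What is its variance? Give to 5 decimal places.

0.00467

μ = 30.8/44.2 = 0.696833; Var = μ(1−μ)/(α+β+1) = 0.2112569/45.2 = 0.00467.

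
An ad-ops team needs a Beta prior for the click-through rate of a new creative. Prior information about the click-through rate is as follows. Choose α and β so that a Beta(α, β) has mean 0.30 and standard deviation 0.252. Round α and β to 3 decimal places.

α = 0.692, β = 1.615

Variance = 0.252² = 0.063504. The moment-matching identity α+β = μ(1−μ)/Var − 1 gives
α+β = 0.2100/0.063504 − 1 = 2.3069, so α = μ·2.3069 = 0.692 and β = (1−μ)·2.3069 = 1.615.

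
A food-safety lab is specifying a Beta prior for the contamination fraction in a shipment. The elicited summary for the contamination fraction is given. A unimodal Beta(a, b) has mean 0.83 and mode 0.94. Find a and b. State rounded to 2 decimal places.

a = 6.64, b = 1.36

Let s = a+b. Mean gives a = μs = 0.83s; mode gives (a−1)/(s−2) = 0.94.
Substituting: 0.83s − 1 = 0.94(s−2) = 0.94s − 1.88, so -0.11s = -0.88 and s = 8.0000.
Then a = 0.83×8.0000 = 6.64 and b = s−a = 1.36.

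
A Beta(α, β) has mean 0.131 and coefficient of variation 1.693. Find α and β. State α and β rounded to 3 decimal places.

α = 0.172, β = 1.142

σ = CV·μ = 1.693×0.131 = 0.22178, so σ² = 0.049188.
s+1 = μ(1−μ)/σ² = 0.113839/0.049188 = 2.3144, so s = α+β = 1.3144.
α = μs = 0.172, β = (1−μ)s = 1.142.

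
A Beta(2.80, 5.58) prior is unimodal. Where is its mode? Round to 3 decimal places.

The density x^(α−1)(1−x)^(β−1) is maximised at (α−1)/(α+β−2) = 1.80/6.38 = 0.282.

0.282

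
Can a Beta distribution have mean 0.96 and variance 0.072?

No

For any Beta, Var(X) < E[X]·(1−E[X]).
Here μ(1−μ) = 0.96×0.04 = 0.0384, and 0.072 ≥ 0.0384.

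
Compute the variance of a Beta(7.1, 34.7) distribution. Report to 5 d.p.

0.00329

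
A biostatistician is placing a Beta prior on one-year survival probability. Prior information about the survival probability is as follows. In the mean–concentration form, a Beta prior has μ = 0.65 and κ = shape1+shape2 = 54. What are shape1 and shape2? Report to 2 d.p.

shape1 = 35.10, shape2 = 18.90

shape1 = μκ = 0.65×54 = 35.10 and shape2 = (1−μ)κ = 0.35×54 = 18.90.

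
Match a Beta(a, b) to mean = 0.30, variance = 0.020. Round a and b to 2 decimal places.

a = 2.85, b = 6.65

Write ν = a+b; then a = μν and Var = μ(1−μ)/(ν+1).
ν = μ(1−μ)/Var − 1 = 0.2100/0.020 − 1 = 9.5000.
a = 0.30·9.5000 = 2.85, b = 0.70·9.5000 = 6.65.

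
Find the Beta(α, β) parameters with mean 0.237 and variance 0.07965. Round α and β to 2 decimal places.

α = 0.30, β = 0.97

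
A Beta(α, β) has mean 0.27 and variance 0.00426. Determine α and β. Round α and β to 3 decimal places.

By moment matching, α+β = μ(1−μ)/σ² − 1 = (0.27·0.73)/0.00426 − 1 = 46.2676 − 1 = 45.2676.
Since α/(α+β) = μ, α = 0.27·45.2676 = 12.222 and β = 0.73·45.2676 = 33.045.

α = 12.222, β = 33.045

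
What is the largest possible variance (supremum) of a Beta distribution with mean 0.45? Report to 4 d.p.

Var = μ(1−μ)/(α+β+1), which approaches μ(1−μ) as α+β → 0.
So the supremum is μ(1−μ) = 0.45×0.55 = 0.2475.

0.2475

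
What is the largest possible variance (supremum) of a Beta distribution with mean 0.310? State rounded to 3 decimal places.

0.214

For fixed mean μ the Beta variance is μ(1−μ)/(α+β+1), increasing as α+β decreases.
Its least upper bound (not attained) is μ(1−μ) = 0.310·0.690 = 0.214.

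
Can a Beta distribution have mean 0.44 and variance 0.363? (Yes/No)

For any Beta, Var(X) < E[X]·(1−E[X]).
Here μ(1−μ) = 0.44×0.56 = 0.2464, and 0.363 ≥ 0.2464.

No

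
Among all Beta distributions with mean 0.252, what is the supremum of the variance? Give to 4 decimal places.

0.1885

Var = μ(1−μ)/(α+β+1), which approaches μ(1−μ) as α+β → 0.
So the supremum is μ(1−μ) = 0.252×0.748 = 0.1885.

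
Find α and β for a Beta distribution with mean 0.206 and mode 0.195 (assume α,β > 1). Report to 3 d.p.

α = 11.424, β = 44.031

Let s = α+β. Mean gives α = μs = 0.206s; mode gives (α−1)/(s−2) = 0.195.
Substituting: 0.206s − 1 = 0.195(s−2) = 0.195s − 0.390, so 0.011s = 0.610 and s = 55.4545.
Then α = 0.206×55.4545 = 11.424 and β = s−α = 44.031.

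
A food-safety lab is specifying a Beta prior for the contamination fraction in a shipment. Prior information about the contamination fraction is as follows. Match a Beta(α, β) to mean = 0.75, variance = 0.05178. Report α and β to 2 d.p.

α = 1.97, β = 0.66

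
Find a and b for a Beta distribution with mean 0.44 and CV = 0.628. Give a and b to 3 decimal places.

σ = CV·μ = 0.628×0.44 = 0.27632, so σ² = 0.076353.
s+1 = μ(1−μ)/σ² = 0.2464/0.076353 = 3.2271, so s = a+b = 2.2271.
a = μs = 0.980, b = (1−μ)s = 1.247.

a = 0.980, b = 1.247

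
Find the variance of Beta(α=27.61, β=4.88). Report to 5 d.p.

α+β = 32.49 and αβ = 134.7368, so Var = αβ/[(α+β)²(α+β+1)] = 134.7368/35352.047349 = 0.00381.

0.00381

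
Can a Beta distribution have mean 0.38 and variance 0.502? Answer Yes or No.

For any Beta, Var(X) < E[X]·(1−E[X]).
Here μ(1−μ) = 0.38×0.62 = 0.2356, and 0.502 ≥ 0.2356.

No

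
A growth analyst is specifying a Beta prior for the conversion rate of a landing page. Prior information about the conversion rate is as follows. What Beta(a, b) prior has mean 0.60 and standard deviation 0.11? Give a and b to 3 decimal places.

a = 11.301, b = 7.534

First σ² = 0.0121. Setting a = μn, b = (1−μ)n with n = a+b,
μ(1−μ)/(n+1) = 0.0121 ⇒ n+1 = 0.2400/0.0121 = 19.8347 ⇒ n = 18.8347.
Hence a = 0.60×18.8347 = 11.301, b = 0.40×18.8347 = 7.534.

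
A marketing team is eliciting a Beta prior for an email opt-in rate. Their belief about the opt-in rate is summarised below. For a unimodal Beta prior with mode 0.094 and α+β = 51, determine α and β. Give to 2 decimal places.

α = 5.61, β = 45.39

Since the density peak of Beta(α,β) is at (α−1)/(α+β−2),
α = 1 + 0.094(51−2) = 5.61 and β = 51 − 5.61 = 45.39.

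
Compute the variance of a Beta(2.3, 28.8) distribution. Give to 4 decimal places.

0.0021

Var = αβ/[(α+β)²(α+β+1)] = (2.3×28.8)/(31.1²×32.1) = 66.24/31047.441 = 0.0021.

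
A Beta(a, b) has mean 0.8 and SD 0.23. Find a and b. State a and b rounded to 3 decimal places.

Variance = 0.23² = 0.0529. The moment-matching identity a+b = μ(1−μ)/Var − 1 gives
a+b = 0.16/0.0529 − 1 = 2.0246, so a = μ·2.0246 = 1.620 and b = (1−μ)·2.0246 = 0.405.

a = 1.620, b = 0.405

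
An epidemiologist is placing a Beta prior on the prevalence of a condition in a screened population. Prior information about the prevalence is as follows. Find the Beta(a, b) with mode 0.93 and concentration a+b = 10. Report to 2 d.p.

Since the density peak of Beta(a,b) is at (a−1)/(a+b−2),
a = 1 + 0.93(10−2) = 8.44 and b = 10 − 8.44 = 1.56.

a = 8.44, b = 1.56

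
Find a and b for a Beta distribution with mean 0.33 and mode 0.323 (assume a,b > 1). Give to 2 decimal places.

With s = a+b: μ = a/s and mode = (a−1)/(s−2). Eliminating a = μs,
μs − 1 = m(s−2) ⇒ s(μ−m) = 1−2m ⇒ s = 0.354/0.007 = 50.5714.
So a = μs = 16.69, b = (1−μ)s = 33.88.

a = 16.69, b = 33.88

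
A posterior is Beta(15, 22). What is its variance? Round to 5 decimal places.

μ = 15/37 = 0.405405; Var = μ(1−μ)/(α+β+1) = 0.2410519/38 = 0.00634.

0.00634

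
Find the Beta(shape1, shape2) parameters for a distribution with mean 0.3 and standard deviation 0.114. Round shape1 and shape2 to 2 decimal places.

shape1 = 4.55, shape2 = 10.61

First σ² = 0.012996. Setting shape1 = μn, shape2 = (1−μ)n with n = shape1+shape2,
μ(1−μ)/(n+1) = 0.012996 ⇒ n+1 = 0.21/0.012996 = 16.1588 ⇒ n = 15.1588.
Hence shape1 = 0.3×15.1588 = 4.55, shape2 = 0.7×15.1588 = 10.61.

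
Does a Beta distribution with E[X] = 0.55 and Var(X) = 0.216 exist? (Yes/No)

A Beta with mean μ has variance μ(1−μ)/(α+β+1) < μ(1−μ).
Here μ(1−μ) = 0.55×0.45 = 0.2475, and 0.216 < 0.2475.

Yes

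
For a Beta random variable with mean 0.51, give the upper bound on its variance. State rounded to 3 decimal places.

0.250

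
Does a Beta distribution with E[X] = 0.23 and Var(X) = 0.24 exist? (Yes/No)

No

A Beta with mean μ has variance μ(1−μ)/(α+β+1) < μ(1−μ).
Here μ(1−μ) = 0.23×0.77 = 0.1771, and 0.24 ≥ 0.1771.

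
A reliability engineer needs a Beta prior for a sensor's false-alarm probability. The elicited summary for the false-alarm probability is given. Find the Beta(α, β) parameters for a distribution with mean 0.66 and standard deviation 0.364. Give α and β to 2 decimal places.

α = 0.46, β = 0.24

First σ² = 0.132496. Setting α = μn, β = (1−μ)n with n = α+β,
μ(1−μ)/(n+1) = 0.132496 ⇒ n+1 = 0.2244/0.132496 = 1.6936 ⇒ n = 0.6936.
Hence α = 0.66×0.6936 = 0.46, β = 0.34×0.6936 = 0.24.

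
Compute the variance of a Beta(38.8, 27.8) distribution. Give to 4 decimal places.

0.0036

Var = αβ/[(α+β)²(α+β+1)] = (38.8×27.8)/(66.6²×67.6) = 1078.64/299843.856 = 0.0036.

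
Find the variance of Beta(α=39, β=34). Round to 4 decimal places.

Var = αβ/[(α+β)²(α+β+1)] = (39×34)/(73²×74) = 1326/394346 = 0.0034.

0.0034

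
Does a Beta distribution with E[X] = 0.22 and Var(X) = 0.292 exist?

The Beta variance bound is σ² < μ(1−μ).
Here μ(1−μ) = 0.22×0.78 = 0.1716, and 0.292 ≥ 0.1716.

No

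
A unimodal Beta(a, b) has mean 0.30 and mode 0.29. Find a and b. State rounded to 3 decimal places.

a = 12.600, b = 29.400

With s = a+b: μ = a/s and mode = (a−1)/(s−2). Eliminating a = μs,
μs − 1 = m(s−2) ⇒ s(μ−m) = 1−2m ⇒ s = 0.42/0.01 = 42.0000.
So a = μs = 12.600, b = (1−μ)s = 29.400.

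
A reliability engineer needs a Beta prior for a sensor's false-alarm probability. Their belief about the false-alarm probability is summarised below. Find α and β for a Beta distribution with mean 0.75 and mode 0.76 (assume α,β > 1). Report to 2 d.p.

Let s = α+β. Mean gives α = μs = 0.75s; mode gives (α−1)/(s−2) = 0.76.
Substituting: 0.75s − 1 = 0.76(s−2) = 0.76s − 1.52, so -0.01s = -0.52 and s = 52.0000.
Then α = 0.75×52.0000 = 39.00 and β = s−α = 13.00.

α = 39.00, β = 13.00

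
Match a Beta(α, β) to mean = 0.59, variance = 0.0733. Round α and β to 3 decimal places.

α = 1.357, β = 0.943

Let s = α+β. The Beta variance is μ(1−μ)/(s+1).
So s+1 = μ(1−μ)/σ² = (0.59×0.41)/0.0733 = 0.2419/0.0733 = 3.3001, giving s = 2.3001.
Then α = μs = 0.59×2.3001 = 1.357 and β = (1−μ)s = 0.41×2.3001 = 0.943.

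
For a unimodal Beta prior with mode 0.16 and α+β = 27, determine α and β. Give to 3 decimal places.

For α,β>1 the mode is (α−1)/(α+β−2), so α = mode·(κ−2)+1 = 0.16×25+1 = 5.000.
And β = (1−mode)·(κ−2)+1 = 0.84×25+1 = 22.000.

α = 5.000, β = 22.000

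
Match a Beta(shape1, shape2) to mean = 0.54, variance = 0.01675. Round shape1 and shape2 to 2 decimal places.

By moment matching, shape1+shape2 = μ(1−μ)/σ² − 1 = (0.54·0.46)/0.01675 − 1 = 14.8299 − 1 = 13.8299.
Since shape1/(shape1+shape2) = μ, shape1 = 0.54·13.8299 = 7.47 and shape2 = 0.46·13.8299 = 6.36.

shape1 = 7.47, shape2 = 6.36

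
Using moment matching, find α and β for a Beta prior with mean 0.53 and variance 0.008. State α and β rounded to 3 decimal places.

Let s = α+β. The Beta variance is μ(1−μ)/(s+1).
So s+1 = μ(1−μ)/σ² = (0.53×0.47)/0.008 = 0.2491/0.008 = 31.1375, giving s = 30.1375.
Then α = μs = 0.53×30.1375 = 15.973 and β = (1−μ)s = 0.47×30.1375 = 14.165.

α = 15.973, β = 14.165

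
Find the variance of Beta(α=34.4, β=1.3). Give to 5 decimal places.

0.00096

α+β = 35.7 and αβ = 44.72, so Var = αβ/[(α+β)²(α+β+1)] = 44.72/46773.783 = 0.00096.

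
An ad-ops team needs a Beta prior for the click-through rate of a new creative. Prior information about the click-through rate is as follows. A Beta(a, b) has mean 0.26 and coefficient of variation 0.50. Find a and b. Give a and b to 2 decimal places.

Var = (CV·μ)² = (0.50×0.26)² = 0.016900.
a+b = μ(1−μ)/Var − 1 = 0.1924/0.016900 − 1 = 10.3846.
Thus a = 0.26·10.3846 = 2.70 and b = 0.74·10.3846 = 7.68.

a = 2.70, b = 7.68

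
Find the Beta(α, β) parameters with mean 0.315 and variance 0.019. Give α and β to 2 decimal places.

α = 3.26, β = 7.09

Write ν = α+β; then α = μν and Var = μ(1−μ)/(ν+1).
ν = μ(1−μ)/Var − 1 = 0.215775/0.019 − 1 = 10.3566.
α = 0.315·10.3566 = 3.26, β = 0.685·10.3566 = 7.09.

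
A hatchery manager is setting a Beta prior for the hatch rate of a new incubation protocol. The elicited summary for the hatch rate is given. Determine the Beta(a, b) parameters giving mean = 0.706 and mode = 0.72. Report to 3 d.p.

Let s = a+b. Mean gives a = μs = 0.706s; mode gives (a−1)/(s−2) = 0.72.
Substituting: 0.706s − 1 = 0.72(s−2) = 0.72s − 1.44, so -0.014s = -0.44 and s = 31.4286.
Then a = 0.706×31.4286 = 22.189 and b = s−a = 9.240.

a = 22.189, b = 9.240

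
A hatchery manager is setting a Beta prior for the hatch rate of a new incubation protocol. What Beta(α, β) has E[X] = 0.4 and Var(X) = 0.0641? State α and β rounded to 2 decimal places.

α = 1.10, β = 1.65

Write ν = α+β; then α = μν and Var = μ(1−μ)/(ν+1).
ν = μ(1−μ)/Var − 1 = 0.24/0.0641 − 1 = 2.7441.
α = 0.4·2.7441 = 1.10, β = 0.6·2.7441 = 1.65.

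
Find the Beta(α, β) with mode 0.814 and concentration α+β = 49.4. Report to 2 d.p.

Mode = (α−1)/(κ−2) with κ = α+β, so α−1 = 0.814·47.4 = 38.58.
α = 39.58; β = κ − α = 9.82.

α = 39.58, β = 9.82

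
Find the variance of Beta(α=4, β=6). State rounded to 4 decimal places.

0.0218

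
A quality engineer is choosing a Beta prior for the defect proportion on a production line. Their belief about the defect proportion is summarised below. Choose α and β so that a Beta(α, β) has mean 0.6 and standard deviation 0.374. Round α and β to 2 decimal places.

α = 0.43, β = 0.29

σ² = 0.374² = 0.139876.
With s = α+β, Var = μ(1−μ)/(s+1), so s+1 = (0.6×0.4)/0.139876 = 1.7158 and s = 0.7158.
α = μs = 0.43, β = (1−μ)s = 0.29.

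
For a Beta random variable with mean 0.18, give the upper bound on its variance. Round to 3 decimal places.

For fixed mean μ the Beta variance is μ(1−μ)/(α+β+1), increasing as α+β decreases.
Its least upper bound (not attained) is μ(1−μ) = 0.18·0.82 = 0.148.

0.148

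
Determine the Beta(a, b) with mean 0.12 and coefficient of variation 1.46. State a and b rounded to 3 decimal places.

σ = CV·μ = 1.46×0.12 = 0.17520, so σ² = 0.030695.
s+1 = μ(1−μ)/σ² = 0.1056/0.030695 = 3.4403, so s = a+b = 2.4403.
a = μs = 0.293, b = (1−μ)s = 2.147.

a = 0.293, b = 2.147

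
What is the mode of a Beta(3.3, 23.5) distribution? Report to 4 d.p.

0.0927

The density x^(α−1)(1−x)^(β−1) is maximised at (α−1)/(α+β−2) = 2.3/24.8 = 0.0927.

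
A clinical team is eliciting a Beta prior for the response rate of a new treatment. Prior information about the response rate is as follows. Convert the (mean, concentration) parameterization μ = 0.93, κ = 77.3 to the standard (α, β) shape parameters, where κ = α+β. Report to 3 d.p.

α = 71.889, β = 5.411

α = μκ = 0.93×77.3 = 71.889 and β = (1−μ)κ = 0.07×77.3 = 5.411.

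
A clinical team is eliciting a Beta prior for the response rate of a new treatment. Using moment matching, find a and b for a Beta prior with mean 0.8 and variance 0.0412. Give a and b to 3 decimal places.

By moment matching, a+b = μ(1−μ)/σ² − 1 = (0.8·0.2)/0.0412 − 1 = 3.8835 − 1 = 2.8835.
Since a/(a+b) = μ, a = 0.8·2.8835 = 2.307 and b = 0.2·2.8835 = 0.577.

a = 2.307, b = 0.577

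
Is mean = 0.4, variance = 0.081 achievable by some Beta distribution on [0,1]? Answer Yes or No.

A Beta with mean μ has variance μ(1−μ)/(α+β+1) < μ(1−μ).
Here μ(1−μ) = 0.4×0.6 = 0.24, and 0.081 < 0.24.

Yes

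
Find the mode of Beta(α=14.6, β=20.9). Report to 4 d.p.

The density x^(α−1)(1−x)^(β−1) is maximised at (α−1)/(α+β−2) = 13.6/33.5 = 0.4060.

0.4060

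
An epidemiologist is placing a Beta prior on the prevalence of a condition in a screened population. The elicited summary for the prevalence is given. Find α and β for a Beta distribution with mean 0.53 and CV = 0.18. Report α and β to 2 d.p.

α = 13.98, β = 12.39

σ = CV·μ = 0.18×0.53 = 0.09540, so σ² = 0.009101.
s+1 = μ(1−μ)/σ² = 0.2491/0.009101 = 27.3701, so s = α+β = 26.3701.
α = μs = 13.98, β = (1−μ)s = 12.39.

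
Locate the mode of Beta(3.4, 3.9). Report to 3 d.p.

0.453

The density x^(α−1)(1−x)^(β−1) is maximised at (α−1)/(α+β−2) = 2.4/5.3 = 0.453.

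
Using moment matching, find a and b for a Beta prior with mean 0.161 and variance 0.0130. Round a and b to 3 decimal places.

By moment matching, a+b = μ(1−μ)/σ² − 1 = (0.161·0.839)/0.0130 − 1 = 10.3907 − 1 = 9.3907.
Since a/(a+b) = μ, a = 0.161·9.3907 = 1.512 and b = 0.839·9.3907 = 7.879.

a = 1.512, b = 7.879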